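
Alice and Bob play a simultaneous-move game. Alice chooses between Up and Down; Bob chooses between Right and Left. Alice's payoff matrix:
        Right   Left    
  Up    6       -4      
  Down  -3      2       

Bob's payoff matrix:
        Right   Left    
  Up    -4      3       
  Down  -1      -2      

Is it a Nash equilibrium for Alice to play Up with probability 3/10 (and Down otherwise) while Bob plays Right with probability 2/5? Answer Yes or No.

No

Given Alice's mix p = 3/10, Bob's payoff from Right is -19/10 but from Left is -1/2. Bob strictly prefers Left, so Bob would not mix.
So the proposed profile is not a Nash equilibrium.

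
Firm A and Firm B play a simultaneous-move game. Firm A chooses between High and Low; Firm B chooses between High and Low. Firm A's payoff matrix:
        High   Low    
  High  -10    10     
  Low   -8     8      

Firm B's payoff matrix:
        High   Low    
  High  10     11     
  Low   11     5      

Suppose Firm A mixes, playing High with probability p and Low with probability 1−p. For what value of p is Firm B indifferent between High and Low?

p = 6/7

Set Firm B's expected payoff from High equal to that from Low:
  Firm B's payoff to High: p·10 + (1−p)·11 = -p + 11
  Firm B's payoff to Low: p·11 + (1−p)·5 = 6p + 5
  -p + 11 = 6p + 5  ⇒  -7p = -6  ⇒  p = 6/7.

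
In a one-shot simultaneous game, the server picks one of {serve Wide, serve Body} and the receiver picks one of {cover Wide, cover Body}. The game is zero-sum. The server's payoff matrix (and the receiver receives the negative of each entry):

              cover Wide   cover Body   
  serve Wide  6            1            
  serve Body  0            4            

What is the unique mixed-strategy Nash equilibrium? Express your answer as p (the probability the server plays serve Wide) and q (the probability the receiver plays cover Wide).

p = 4/9, q = 1/3

For the receiver to be willing to mix, the receiver must be indifferent between cover Wide and cover Body, which pins down the server's mix.
  the receiver's payoff from cover Wide: p·(-6) + (1−p)·0 = -6p
  the receiver's payoff from cover Body: p·(-1) + (1−p)·(-4) = 3p - 4
  -6p = 3p - 4  ⇒  -9p = -4  ⇒  p = 4/9.
In a mixed equilibrium the server is indifferent between serve Wide and serve Body; this condition fixes q.
  the server's expected payoff from serve Wide: q·6 + (1−q)·1 = 5q + 1
  the server's expected payoff from serve Body: q·0 + (1−q)·4 = -4q + 4
  5q + 1 = -4q + 4  ⇒  9q = 3  ⇒  q = 1/3.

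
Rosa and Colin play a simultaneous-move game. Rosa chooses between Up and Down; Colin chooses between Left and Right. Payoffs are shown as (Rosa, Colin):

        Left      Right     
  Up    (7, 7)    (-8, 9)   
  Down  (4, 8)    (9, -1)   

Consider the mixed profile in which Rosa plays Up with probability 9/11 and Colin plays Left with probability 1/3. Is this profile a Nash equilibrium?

Given Colin's mix q = 1/3, Rosa's payoff from Up is -3 but from Down is 22/3. Rosa strictly prefers Down, so Rosa would not mix.
So the proposed profile is not a Nash equilibrium.

No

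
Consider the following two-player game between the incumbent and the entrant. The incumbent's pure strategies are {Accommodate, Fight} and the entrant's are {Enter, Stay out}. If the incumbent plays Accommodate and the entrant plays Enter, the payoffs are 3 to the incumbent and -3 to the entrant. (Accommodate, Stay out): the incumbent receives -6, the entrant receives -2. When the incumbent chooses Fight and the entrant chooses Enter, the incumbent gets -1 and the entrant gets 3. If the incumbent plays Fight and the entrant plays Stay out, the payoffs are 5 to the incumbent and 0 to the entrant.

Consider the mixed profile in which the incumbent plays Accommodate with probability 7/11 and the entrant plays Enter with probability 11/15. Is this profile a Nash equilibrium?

No

Given the incumbent's mix p = 7/11, the entrant's payoff from Enter is -9/11 but from Stay out is -14/11. The entrant strictly prefers Enter, so the entrant would not mix.
So the proposed profile is not a Nash equilibrium.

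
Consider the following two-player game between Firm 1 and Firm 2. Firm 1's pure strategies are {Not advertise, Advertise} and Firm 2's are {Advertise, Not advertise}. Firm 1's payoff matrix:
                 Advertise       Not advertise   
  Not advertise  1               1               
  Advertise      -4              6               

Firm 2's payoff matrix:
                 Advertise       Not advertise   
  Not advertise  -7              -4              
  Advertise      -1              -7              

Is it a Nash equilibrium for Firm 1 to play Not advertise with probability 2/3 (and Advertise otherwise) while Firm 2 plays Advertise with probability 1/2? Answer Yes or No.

Check Firm 2's indifference given Firm 1's mix p = 2/3:
  payoff from Advertise = -5; payoff from Not advertise = -5 — equal.
Check Firm 1's indifference given Firm 2's mix q = 1/2:
  payoff from Not advertise = 1; payoff from Advertise = 1 — equal.
Both players are indifferent, so neither can profitably deviate.

Yes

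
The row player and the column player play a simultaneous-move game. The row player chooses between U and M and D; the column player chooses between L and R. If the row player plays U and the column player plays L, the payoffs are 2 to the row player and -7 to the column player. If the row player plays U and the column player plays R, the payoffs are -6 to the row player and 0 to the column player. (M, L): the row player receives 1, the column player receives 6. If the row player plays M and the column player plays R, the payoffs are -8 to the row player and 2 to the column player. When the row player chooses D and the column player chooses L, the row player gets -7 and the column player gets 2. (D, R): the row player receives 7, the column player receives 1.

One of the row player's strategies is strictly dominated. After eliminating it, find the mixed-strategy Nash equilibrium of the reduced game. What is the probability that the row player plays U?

The row player's strategy M is strictly dominated by U: 2 > 1 and -6 > -8. Eliminate M.
For the column player to be willing to mix, the column player must be indifferent between L and R, which pins down the row player's mix.
  the column player's expected payoff from L: p·(-7) + (1−p)·2 = -9p + 2
  the column player's expected payoff from R: p·0 + (1−p)·1 = -p + 1
  -9p + 2 = -p + 1  ⇒  -8p = -1  ⇒  p = 1/8.

p = 1/8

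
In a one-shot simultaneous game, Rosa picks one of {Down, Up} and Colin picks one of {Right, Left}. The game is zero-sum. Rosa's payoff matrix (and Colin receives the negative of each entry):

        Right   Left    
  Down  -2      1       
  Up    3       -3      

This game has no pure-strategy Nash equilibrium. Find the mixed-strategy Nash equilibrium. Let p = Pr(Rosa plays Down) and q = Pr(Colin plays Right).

p = 2/3, q = 4/9

In a mixed equilibrium Colin is indifferent between Right and Left; this condition fixes p.
  Colin's expected payoff from Right: p·2 + (1−p)·(-3) = 5p - 3
  Colin's expected payoff from Left: p·(-1) + (1−p)·3 = -4p + 3
  5p - 3 = -4p + 3  ⇒  9p = 6  ⇒  p = 2/3.
For Rosa to be willing to mix, Rosa must be indifferent between Down and Up, which pins down Colin's mix.
  Rosa's payoff to Down: q·(-2) + (1−q)·1 = -3q + 1
  Rosa's payoff to Up: q·3 + (1−q)·(-3) = 6q - 3
  -3q + 1 = 6q - 3  ⇒  -9q = -4  ⇒  q = 4/9.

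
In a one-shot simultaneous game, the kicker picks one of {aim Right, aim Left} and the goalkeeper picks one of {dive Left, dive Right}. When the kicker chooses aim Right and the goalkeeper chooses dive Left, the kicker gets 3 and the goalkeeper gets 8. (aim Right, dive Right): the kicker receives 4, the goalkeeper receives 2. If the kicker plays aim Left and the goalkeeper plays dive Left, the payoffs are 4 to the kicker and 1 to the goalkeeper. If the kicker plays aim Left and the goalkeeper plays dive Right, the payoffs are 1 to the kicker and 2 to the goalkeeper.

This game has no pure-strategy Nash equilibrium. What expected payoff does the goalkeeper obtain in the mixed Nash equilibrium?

The kicker's mix must leave the goalkeeper indifferent between dive Left and dive Right.
  the goalkeeper's payoff from dive Left: p·8 + (1−p)·1 = 7p + 1
  the goalkeeper's payoff from dive Right: p·2 + (1−p)·2 = 2
  7p + 1 = 2  ⇒  7p = 1  ⇒  p = 1/7.
At equilibrium the goalkeeper is indifferent across columns, so the goalkeeper's payoff equals the payoff from dive Left: (1/7)·8 + (6/7)·1 = 2.

2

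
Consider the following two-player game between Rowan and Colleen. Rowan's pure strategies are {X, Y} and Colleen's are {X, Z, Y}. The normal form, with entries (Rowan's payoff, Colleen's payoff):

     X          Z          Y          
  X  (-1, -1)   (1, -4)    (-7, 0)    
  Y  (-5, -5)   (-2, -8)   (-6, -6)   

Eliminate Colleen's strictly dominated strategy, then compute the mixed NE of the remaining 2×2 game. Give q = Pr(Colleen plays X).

Colleen's strategy Z is strictly dominated by X: -1 > -4 and -5 > -8. Eliminate Z.
In a mixed equilibrium Rowan is indifferent between X and Y; this condition fixes q.
  Rowan's payoff to X: q·(-1) + (1−q)·(-7) = 6q - 7
  Rowan's payoff to Y: q·(-5) + (1−q)·(-6) = q - 6
  6q - 7 = q - 6  ⇒  5q = 1  ⇒  q = 1/5.

q = 1/5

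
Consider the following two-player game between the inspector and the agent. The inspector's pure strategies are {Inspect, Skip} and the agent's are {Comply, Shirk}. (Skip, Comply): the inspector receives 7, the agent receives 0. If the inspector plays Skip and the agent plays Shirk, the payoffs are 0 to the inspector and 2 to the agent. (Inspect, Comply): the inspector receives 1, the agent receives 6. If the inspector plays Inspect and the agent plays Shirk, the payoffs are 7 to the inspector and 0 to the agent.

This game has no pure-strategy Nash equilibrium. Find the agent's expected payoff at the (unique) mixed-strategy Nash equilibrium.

The agent's indifference between Comply and Shirk determines the inspector's mixing probability p:
  the agent's payoff from Comply: p·6 + (1−p)·0 = 6p
  the agent's payoff from Shirk: p·0 + (1−p)·2 = -2p + 2
  6p = -2p + 2  ⇒  8p = 2  ⇒  p = 1/4.
At equilibrium the agent is indifferent across columns, so the agent's payoff equals the payoff from Comply: (1/4)·6 + (3/4)·0 = 3/2.

3/2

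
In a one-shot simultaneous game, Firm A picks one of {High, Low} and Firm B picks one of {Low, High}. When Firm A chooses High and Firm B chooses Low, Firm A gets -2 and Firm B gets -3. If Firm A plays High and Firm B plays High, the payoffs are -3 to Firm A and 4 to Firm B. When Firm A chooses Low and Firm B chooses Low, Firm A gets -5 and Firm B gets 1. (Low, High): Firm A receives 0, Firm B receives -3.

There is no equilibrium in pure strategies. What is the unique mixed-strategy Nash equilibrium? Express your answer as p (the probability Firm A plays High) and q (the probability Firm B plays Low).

In a mixed equilibrium Firm B is indifferent between Low and High; this condition fixes p.
  Firm B's payoff from Low: p·(-3) + (1−p)·1 = -4p + 1
  Firm B's payoff from High: p·4 + (1−p)·(-3) = 7p - 3
  -4p + 1 = 7p - 3  ⇒  -11p = -4  ⇒  p = 4/11.
Firm A's indifference between High and Low determines Firm B's mixing probability q:
  Firm A's payoff to High: q·(-2) + (1−q)·(-3) = q - 3
  Firm A's payoff to Low: q·(-5) + (1−q)·0 = -5q
  q - 3 = -5q  ⇒  6q = 3  ⇒  q = 1/2.

p = 4/11, q = 1/2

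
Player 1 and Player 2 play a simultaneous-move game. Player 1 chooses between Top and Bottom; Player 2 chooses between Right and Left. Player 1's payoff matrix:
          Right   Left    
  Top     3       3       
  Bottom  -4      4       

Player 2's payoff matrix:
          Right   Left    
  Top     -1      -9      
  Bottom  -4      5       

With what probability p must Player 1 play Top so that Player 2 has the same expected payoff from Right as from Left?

p = 9/17

In a mixed equilibrium Player 2 is indifferent between Right and Left; this condition fixes p.
  Player 2's expected payoff from Right: p·(-1) + (1−p)·(-4) = 3p - 4
  Player 2's expected payoff from Left: p·(-9) + (1−p)·5 = -14p + 5
  3p - 4 = -14p + 5  ⇒  17p = 9  ⇒  p = 9/17.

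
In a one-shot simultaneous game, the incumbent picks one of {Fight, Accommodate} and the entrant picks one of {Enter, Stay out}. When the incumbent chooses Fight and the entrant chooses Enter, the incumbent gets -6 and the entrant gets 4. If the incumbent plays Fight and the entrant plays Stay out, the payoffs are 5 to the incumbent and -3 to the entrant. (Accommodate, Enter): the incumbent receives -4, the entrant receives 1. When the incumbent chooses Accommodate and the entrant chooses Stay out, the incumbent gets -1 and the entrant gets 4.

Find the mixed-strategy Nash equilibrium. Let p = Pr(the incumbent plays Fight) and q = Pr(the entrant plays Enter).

p = 3/10, q = 3/4

For the entrant to be willing to mix, the entrant must be indifferent between Enter and Stay out, which pins down the incumbent's mix.
  the entrant's expected payoff from Enter: p·4 + (1−p)·1 = 3p + 1
  the entrant's expected payoff from Stay out: p·(-3) + (1−p)·4 = -7p + 4
  3p + 1 = -7p + 4  ⇒  10p = 3  ⇒  p = 3/10.
Set the incumbent's expected payoff from Fight equal to that from Accommodate:
  the incumbent's payoff to Fight: q·(-6) + (1−q)·5 = -11q + 5
  the incumbent's payoff to Accommodate: q·(-4) + (1−q)·(-1) = -3q - 1
  -11q + 5 = -3q - 1  ⇒  -8q = -6  ⇒  q = 3/4.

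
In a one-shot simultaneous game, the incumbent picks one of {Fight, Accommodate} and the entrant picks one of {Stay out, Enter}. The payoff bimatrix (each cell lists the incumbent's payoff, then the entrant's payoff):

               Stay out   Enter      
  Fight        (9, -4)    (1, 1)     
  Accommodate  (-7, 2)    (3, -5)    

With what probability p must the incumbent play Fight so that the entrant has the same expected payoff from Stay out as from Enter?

p = 7/12

For the entrant to be willing to mix, the entrant must be indifferent between Stay out and Enter, which pins down the incumbent's mix.
  the entrant's payoff from Stay out: p·(-4) + (1−p)·2 = -6p + 2
  the entrant's payoff from Enter: p·1 + (1−p)·(-5) = 6p - 5
  -6p + 2 = 6p - 5  ⇒  -12p = -7  ⇒  p = 7/12.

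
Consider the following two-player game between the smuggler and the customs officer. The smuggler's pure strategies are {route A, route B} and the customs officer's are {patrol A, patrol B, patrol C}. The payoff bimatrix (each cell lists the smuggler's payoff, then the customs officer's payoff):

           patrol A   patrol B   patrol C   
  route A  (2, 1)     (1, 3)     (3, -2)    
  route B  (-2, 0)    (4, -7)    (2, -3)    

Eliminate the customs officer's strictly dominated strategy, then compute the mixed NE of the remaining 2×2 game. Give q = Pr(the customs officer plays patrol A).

The customs officer's strategy patrol C is strictly dominated by patrol A: 1 > -2 and 0 > -3. Eliminate patrol C.
The smuggler's indifference between route A and route B determines the customs officer's mixing probability q:
  the smuggler's payoff from route A: q·2 + (1−q)·1 = q + 1
  the smuggler's payoff from route B: q·(-2) + (1−q)·4 = -6q + 4
  q + 1 = -6q + 4  ⇒  7q = 3  ⇒  q = 3/7.

q = 3/7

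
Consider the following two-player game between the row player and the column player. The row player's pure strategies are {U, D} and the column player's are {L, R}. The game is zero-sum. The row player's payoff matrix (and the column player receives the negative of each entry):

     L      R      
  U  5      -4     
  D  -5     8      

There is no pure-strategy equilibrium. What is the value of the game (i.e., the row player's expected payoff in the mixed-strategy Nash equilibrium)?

Set the row player's expected payoff from U equal to that from D:
  the row player's payoff to U: q·5 + (1−q)·(-4) = 9q - 4
  the row player's payoff to D: q·(-5) + (1−q)·8 = -13q + 8
  9q - 4 = -13q + 8  ⇒  22q = 12  ⇒  q = 6/11.
The value is the row player's expected payoff against this mix (using U): (6/11)·5 + (5/11)·(-4) = 10/11.

v = 10/11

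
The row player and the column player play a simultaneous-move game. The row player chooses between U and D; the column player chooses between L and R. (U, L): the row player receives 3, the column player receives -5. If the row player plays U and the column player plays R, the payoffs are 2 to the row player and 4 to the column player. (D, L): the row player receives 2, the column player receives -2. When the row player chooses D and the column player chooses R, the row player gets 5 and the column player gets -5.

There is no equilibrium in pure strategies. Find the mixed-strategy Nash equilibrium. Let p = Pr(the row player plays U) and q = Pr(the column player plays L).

The row player's mix must leave the column player indifferent between L and R.
  the column player's payoff to L: p·(-5) + (1−p)·(-2) = -3p - 2
  the column player's payoff to R: p·4 + (1−p)·(-5) = 9p - 5
  -3p - 2 = 9p - 5  ⇒  -12p = -3  ⇒  p = 1/4.
Set the row player's expected payoff from U equal to that from D:
  the row player's payoff to U: q·3 + (1−q)·2 = q + 2
  the row player's payoff to D: q·2 + (1−q)·5 = -3q + 5
  q + 2 = -3q + 5  ⇒  4q = 3  ⇒  q = 3/4.

p = 1/4, q = 3/4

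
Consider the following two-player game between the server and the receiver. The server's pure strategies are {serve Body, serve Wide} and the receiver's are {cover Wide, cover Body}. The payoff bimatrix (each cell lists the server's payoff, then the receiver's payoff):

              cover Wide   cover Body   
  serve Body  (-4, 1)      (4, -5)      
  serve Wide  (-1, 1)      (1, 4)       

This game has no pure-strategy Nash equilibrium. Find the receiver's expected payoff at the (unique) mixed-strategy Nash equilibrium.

1

In a mixed equilibrium the receiver is indifferent between cover Wide and cover Body; this condition fixes p.
  the receiver's payoff from cover Wide: p·1 + (1−p)·1 = 1
  the receiver's payoff from cover Body: p·(-5) + (1−p)·4 = -9p + 4
  1 = -9p + 4  ⇒  9p = 3  ⇒  p = 1/3.
At equilibrium the receiver is indifferent across columns, so the receiver's payoff equals the payoff from cover Wide: (1/3)·1 + (2/3)·1 = 1.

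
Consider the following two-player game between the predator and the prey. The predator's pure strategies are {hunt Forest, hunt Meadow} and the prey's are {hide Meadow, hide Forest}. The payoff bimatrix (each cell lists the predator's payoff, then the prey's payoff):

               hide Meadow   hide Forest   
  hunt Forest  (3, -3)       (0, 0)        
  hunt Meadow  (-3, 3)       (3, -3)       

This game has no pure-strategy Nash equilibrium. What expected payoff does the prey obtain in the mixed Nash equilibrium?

In a mixed equilibrium the prey is indifferent between hide Meadow and hide Forest; this condition fixes p.
  the prey's payoff from hide Meadow: p·(-3) + (1−p)·3 = -6p + 3
  the prey's payoff from hide Forest: p·0 + (1−p)·(-3) = 3p - 3
  -6p + 3 = 3p - 3  ⇒  -9p = -6  ⇒  p = 2/3.
At equilibrium the prey is indifferent across columns, so the prey's payoff equals the payoff from hide Meadow: (2/3)·(-3) + (1/3)·3 = -1.

-1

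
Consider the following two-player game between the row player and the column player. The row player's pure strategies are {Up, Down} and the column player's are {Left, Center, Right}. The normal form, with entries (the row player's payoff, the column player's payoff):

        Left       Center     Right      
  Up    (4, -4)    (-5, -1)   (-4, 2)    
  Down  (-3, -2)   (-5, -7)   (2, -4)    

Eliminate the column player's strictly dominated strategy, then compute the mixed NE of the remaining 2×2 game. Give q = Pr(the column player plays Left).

The column player's strategy Center is strictly dominated by Right: 2 > -1 and -4 > -7. Eliminate Center.
For the row player to be willing to mix, the row player must be indifferent between Up and Down, which pins down the column player's mix.
  the row player's payoff to Up: q·4 + (1−q)·(-4) = 8q - 4
  the row player's payoff to Down: q·(-3) + (1−q)·2 = -5q + 2
  8q - 4 = -5q + 2  ⇒  13q = 6  ⇒  q = 6/13.

q = 6/13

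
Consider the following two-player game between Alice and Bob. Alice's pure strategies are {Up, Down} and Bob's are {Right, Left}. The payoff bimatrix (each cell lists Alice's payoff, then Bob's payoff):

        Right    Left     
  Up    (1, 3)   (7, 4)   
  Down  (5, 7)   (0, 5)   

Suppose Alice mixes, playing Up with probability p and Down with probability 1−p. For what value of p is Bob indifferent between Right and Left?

p = 2/3

Bob's indifference between Right and Left determines Alice's mixing probability p:
  Bob's payoff from Right: p·3 + (1−p)·7 = -4p + 7
  Bob's payoff from Left: p·4 + (1−p)·5 = -p + 5
  -4p + 7 = -p + 5  ⇒  -3p = -2  ⇒  p = 2/3.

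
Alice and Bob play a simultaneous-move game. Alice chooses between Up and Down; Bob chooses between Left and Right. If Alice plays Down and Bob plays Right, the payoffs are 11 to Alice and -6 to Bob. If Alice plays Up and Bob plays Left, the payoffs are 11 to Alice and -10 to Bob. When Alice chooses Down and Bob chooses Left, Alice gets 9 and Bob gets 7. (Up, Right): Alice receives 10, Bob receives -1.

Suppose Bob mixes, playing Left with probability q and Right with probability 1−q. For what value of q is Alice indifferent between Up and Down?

Alice's indifference between Up and Down determines Bob's mixing probability q:
  Alice's payoff to Up: q·11 + (1−q)·10 = q + 10
  Alice's payoff to Down: q·9 + (1−q)·11 = -2q + 11
  q + 10 = -2q + 11  ⇒  3q = 1  ⇒  q = 1/3.

q = 1/3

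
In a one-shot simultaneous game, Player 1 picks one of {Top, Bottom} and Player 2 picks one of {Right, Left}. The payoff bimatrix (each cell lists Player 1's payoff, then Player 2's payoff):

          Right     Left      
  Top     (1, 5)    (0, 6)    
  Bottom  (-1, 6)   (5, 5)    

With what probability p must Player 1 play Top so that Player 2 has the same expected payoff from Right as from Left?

In a mixed equilibrium Player 2 is indifferent between Right and Left; this condition fixes p.
  Player 2's expected payoff from Right: p·5 + (1−p)·6 = -p + 6
  Player 2's expected payoff from Left: p·6 + (1−p)·5 = p + 5
  -p + 6 = p + 5  ⇒  -2p = -1  ⇒  p = 1/2.

p = 1/2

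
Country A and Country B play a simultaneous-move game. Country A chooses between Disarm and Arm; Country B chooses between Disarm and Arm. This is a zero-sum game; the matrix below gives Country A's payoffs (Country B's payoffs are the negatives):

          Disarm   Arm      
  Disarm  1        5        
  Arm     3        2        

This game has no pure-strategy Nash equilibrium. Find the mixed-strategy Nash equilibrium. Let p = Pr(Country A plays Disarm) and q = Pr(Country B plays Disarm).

In a mixed equilibrium Country B is indifferent between Disarm and Arm; this condition fixes p.
  Country B's expected payoff from Disarm: p·(-1) + (1−p)·(-3) = 2p - 3
  Country B's expected payoff from Arm: p·(-5) + (1−p)·(-2) = -3p - 2
  2p - 3 = -3p - 2  ⇒  5p = 1  ⇒  p = 1/5.
Set Country A's expected payoff from Disarm equal to that from Arm:
  Country A's payoff to Disarm: q·1 + (1−q)·5 = -4q + 5
  Country A's payoff to Arm: q·3 + (1−q)·2 = q + 2
  -4q + 5 = q + 2  ⇒  -5q = -3  ⇒  q = 3/5.

p = 1/5, q = 3/5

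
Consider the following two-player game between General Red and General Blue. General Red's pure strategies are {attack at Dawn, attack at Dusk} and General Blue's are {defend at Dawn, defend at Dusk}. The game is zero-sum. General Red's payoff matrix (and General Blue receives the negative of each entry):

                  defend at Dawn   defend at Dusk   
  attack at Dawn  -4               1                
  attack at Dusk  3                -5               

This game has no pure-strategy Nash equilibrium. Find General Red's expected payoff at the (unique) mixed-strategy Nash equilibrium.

In a mixed equilibrium General Red is indifferent between attack at Dawn and attack at Dusk; this condition fixes q.
  General Red's payoff to attack at Dawn: q·(-4) + (1−q)·1 = -5q + 1
  General Red's payoff to attack at Dusk: q·3 + (1−q)·(-5) = 8q - 5
  -5q + 1 = 8q - 5  ⇒  -13q = -6  ⇒  q = 6/13.
At equilibrium General Red is indifferent across rows, so General Red's payoff equals the payoff from attack at Dawn: (6/13)·(-4) + (7/13)·1 = -17/13.

-17/13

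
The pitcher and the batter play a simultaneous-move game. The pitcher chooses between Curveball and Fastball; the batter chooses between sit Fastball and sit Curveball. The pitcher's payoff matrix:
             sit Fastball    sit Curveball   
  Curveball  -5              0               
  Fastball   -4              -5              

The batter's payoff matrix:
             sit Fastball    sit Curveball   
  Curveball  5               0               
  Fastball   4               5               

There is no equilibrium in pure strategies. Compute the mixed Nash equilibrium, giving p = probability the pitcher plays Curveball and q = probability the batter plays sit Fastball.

p = 1/6, q = 5/6

For the batter to be willing to mix, the batter must be indifferent between sit Fastball and sit Curveball, which pins down the pitcher's mix.
  the batter's payoff from sit Fastball: p·5 + (1−p)·4 = p + 4
  the batter's payoff from sit Curveball: p·0 + (1−p)·5 = -5p + 5
  p + 4 = -5p + 5  ⇒  6p = 1  ⇒  p = 1/6.
The pitcher's indifference between Curveball and Fastball determines the batter's mixing probability q:
  the pitcher's payoff to Curveball: q·(-5) + (1−q)·0 = -5q
  the pitcher's payoff to Fastball: q·(-4) + (1−q)·(-5) = q - 5
  -5q = q - 5  ⇒  -6q = -5  ⇒  q = 5/6.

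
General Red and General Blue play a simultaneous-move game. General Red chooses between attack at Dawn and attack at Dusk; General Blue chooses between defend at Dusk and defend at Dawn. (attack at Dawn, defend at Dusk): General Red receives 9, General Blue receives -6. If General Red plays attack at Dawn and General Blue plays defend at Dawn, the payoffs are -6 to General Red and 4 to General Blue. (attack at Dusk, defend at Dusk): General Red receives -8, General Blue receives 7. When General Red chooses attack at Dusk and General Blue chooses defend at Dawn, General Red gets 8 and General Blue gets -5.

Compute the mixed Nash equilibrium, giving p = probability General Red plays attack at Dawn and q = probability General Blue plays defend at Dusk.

p = 6/11, q = 14/31

Set General Blue's expected payoff from defend at Dusk equal to that from defend at Dawn:
  General Blue's payoff from defend at Dusk: p·(-6) + (1−p)·7 = -13p + 7
  General Blue's payoff from defend at Dawn: p·4 + (1−p)·(-5) = 9p - 5
  -13p + 7 = 9p - 5  ⇒  -22p = -12  ⇒  p = 6/11.
Set General Red's expected payoff from attack at Dawn equal to that from attack at Dusk:
  General Red's payoff from attack at Dawn: q·9 + (1−q)·(-6) = 15q - 6
  General Red's payoff from attack at Dusk: q·(-8) + (1−q)·8 = -16q + 8
  15q - 6 = -16q + 8  ⇒  31q = 14  ⇒  q = 14/31.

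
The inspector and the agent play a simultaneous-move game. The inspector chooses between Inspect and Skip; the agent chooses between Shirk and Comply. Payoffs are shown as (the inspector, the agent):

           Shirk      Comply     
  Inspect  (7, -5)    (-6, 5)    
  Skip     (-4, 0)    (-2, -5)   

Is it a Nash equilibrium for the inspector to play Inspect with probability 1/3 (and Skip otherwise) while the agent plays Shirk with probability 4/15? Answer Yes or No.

Check the agent's indifference given the inspector's mix p = 1/3:
  payoff from Shirk = -5/3; payoff from Comply = -5/3 — equal.
Check the inspector's indifference given the agent's mix q = 4/15:
  payoff from Inspect = -38/15; payoff from Skip = -38/15 — equal.
Both players are indifferent, so neither can profitably deviate.

Yes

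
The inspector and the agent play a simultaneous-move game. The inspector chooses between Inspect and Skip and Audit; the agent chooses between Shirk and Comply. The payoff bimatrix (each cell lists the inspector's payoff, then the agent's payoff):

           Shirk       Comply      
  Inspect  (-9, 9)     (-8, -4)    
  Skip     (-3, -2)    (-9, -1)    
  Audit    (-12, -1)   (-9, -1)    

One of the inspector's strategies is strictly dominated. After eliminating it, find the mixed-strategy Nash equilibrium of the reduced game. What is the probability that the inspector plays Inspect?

p = 1/14

The inspector's strategy Audit is strictly dominated by Inspect: -9 > -12 and -8 > -9. Eliminate Audit.
The agent's indifference between Shirk and Comply determines the inspector's mixing probability p:
  the agent's expected payoff from Shirk: p·9 + (1−p)·(-2) = 11p - 2
  the agent's expected payoff from Comply: p·(-4) + (1−p)·(-1) = -3p - 1
  11p - 2 = -3p - 1  ⇒  14p = 1  ⇒  p = 1/14.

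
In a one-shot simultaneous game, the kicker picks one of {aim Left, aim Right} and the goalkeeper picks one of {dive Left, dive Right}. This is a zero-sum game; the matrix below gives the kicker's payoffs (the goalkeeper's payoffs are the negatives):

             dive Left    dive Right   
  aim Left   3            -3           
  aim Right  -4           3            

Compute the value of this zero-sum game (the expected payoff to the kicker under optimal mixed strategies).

v = -3/13

The kicker's indifference between aim Left and aim Right determines the goalkeeper's mixing probability q:
  the kicker's expected payoff from aim Left: q·3 + (1−q)·(-3) = 6q - 3
  the kicker's expected payoff from aim Right: q·(-4) + (1−q)·3 = -7q + 3
  6q - 3 = -7q + 3  ⇒  13q = 6  ⇒  q = 6/13.
The value is the kicker's expected payoff against this mix (using aim Left): (6/13)·3 + (7/13)·(-3) = -3/13.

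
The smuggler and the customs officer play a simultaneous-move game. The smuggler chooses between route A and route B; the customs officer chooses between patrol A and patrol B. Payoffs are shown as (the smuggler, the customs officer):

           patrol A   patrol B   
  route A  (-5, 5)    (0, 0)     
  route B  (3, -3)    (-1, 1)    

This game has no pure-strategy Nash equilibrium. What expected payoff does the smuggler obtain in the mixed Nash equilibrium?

The smuggler's indifference between route A and route B determines the customs officer's mixing probability q:
  the smuggler's expected payoff from route A: q·(-5) + (1−q)·0 = -5q
  the smuggler's expected payoff from route B: q·3 + (1−q)·(-1) = 4q - 1
  -5q = 4q - 1  ⇒  -9q = -1  ⇒  q = 1/9.
At equilibrium the smuggler is indifferent across rows, so the smuggler's payoff equals the payoff from route A: (1/9)·(-5) + (8/9)·0 = -5/9.

-5/9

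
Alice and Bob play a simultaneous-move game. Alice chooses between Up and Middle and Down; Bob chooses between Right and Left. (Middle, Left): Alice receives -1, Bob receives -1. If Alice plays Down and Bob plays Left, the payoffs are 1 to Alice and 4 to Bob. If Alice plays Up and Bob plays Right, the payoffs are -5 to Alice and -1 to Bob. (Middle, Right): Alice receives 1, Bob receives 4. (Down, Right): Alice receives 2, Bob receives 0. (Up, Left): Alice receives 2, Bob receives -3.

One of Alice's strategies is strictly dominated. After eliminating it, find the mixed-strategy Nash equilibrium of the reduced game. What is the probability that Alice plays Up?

p = 2/3

Alice's strategy Middle is strictly dominated by Down: 2 > 1 and 1 > -1. Eliminate Middle.
For Bob to be willing to mix, Bob must be indifferent between Right and Left, which pins down Alice's mix.
  Bob's payoff from Right: p·(-1) + (1−p)·0 = -p
  Bob's payoff from Left: p·(-3) + (1−p)·4 = -7p + 4
  -p = -7p + 4  ⇒  6p = 4  ⇒  p = 2/3.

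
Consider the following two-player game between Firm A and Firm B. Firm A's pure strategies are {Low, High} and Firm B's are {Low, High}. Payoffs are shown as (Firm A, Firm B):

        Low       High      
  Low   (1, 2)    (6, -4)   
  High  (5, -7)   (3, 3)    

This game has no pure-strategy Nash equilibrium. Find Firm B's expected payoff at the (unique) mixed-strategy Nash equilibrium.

-11/8

Firm B's indifference between Low and High determines Firm A's mixing probability p:
  Firm B's expected payoff from Low: p·2 + (1−p)·(-7) = 9p - 7
  Firm B's expected payoff from High: p·(-4) + (1−p)·3 = -7p + 3
  9p - 7 = -7p + 3  ⇒  16p = 10  ⇒  p = 5/8.
At equilibrium Firm B is indifferent across columns, so Firm B's payoff equals the payoff from Low: (5/8)·2 + (3/8)·(-7) = -11/8.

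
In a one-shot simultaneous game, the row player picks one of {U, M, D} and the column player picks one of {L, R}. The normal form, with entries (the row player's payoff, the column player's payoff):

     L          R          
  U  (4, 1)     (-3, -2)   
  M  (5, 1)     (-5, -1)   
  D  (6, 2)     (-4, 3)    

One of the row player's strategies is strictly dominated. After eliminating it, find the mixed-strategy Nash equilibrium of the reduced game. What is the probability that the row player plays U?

The row player's strategy M is strictly dominated by D: 6 > 5 and -4 > -5. Eliminate M.
In a mixed equilibrium the column player is indifferent between L and R; this condition fixes p.
  the column player's payoff from L: p·1 + (1−p)·2 = -p + 2
  the column player's payoff from R: p·(-2) + (1−p)·3 = -5p + 3
  -p + 2 = -5p + 3  ⇒  4p = 1  ⇒  p = 1/4.

p = 1/4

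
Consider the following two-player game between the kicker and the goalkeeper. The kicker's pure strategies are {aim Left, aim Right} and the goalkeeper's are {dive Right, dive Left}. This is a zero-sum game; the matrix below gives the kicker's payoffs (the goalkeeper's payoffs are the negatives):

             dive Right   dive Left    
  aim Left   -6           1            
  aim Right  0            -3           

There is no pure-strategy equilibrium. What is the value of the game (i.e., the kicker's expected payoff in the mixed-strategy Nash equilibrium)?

For the kicker to be willing to mix, the kicker must be indifferent between aim Left and aim Right, which pins down the goalkeeper's mix.
  the kicker's payoff from aim Left: q·(-6) + (1−q)·1 = -7q + 1
  the kicker's payoff from aim Right: q·0 + (1−q)·(-3) = 3q - 3
  -7q + 1 = 3q - 3  ⇒  -10q = -4  ⇒  q = 2/5.
The value is the kicker's expected payoff against this mix (using aim Left): (2/5)·(-6) + (3/5)·1 = -9/5.

v = -9/5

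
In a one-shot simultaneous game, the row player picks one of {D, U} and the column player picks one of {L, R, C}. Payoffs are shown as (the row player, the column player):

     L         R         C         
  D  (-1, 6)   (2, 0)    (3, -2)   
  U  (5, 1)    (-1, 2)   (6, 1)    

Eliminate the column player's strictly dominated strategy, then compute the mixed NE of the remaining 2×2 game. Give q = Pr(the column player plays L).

The column player's strategy C is strictly dominated by R: 0 > -2 and 2 > 1. Eliminate C.
The row player's indifference between D and U determines the column player's mixing probability q:
  the row player's expected payoff from D: q·(-1) + (1−q)·2 = -3q + 2
  the row player's expected payoff from U: q·5 + (1−q)·(-1) = 6q - 1
  -3q + 2 = 6q - 1  ⇒  -9q = -3  ⇒  q = 1/3.

q = 1/3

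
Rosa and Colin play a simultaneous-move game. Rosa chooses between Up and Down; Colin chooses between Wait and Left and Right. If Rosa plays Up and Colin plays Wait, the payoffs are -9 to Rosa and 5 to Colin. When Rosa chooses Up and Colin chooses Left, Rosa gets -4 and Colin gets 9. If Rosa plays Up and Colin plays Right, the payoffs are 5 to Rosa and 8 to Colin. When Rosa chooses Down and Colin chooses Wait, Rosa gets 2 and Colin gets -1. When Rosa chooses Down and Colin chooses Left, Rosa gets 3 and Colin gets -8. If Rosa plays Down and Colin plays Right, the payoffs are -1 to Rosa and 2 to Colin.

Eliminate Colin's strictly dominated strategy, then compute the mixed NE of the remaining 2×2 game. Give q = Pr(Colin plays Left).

q = 6/13

Colin's strategy Wait is strictly dominated by Right: 8 > 5 and 2 > -1. Eliminate Wait.
Rosa's indifference between Up and Down determines Colin's mixing probability q:
  Rosa's payoff to Up: q·(-4) + (1−q)·5 = -9q + 5
  Rosa's payoff to Down: q·3 + (1−q)·(-1) = 4q - 1
  -9q + 5 = 4q - 1  ⇒  -13q = -6  ⇒  q = 6/13.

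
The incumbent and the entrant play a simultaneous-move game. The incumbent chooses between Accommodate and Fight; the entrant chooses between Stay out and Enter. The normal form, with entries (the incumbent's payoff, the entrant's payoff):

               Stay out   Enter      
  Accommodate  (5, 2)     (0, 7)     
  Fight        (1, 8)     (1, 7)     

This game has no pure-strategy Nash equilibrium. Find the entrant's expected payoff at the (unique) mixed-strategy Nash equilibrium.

The incumbent's mix must leave the entrant indifferent between Stay out and Enter.
  the entrant's payoff to Stay out: p·2 + (1−p)·8 = -6p + 8
  the entrant's payoff to Enter: p·7 + (1−p)·7 = 7
  -6p + 8 = 7  ⇒  -6p = -1  ⇒  p = 1/6.
At equilibrium the entrant is indifferent across columns, so the entrant's payoff equals the payoff from Stay out: (1/6)·2 + (5/6)·8 = 7.

7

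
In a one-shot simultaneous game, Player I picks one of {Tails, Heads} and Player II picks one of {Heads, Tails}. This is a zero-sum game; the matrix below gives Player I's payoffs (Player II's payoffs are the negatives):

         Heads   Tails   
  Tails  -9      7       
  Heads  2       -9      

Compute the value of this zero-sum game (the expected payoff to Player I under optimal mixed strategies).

For Player I to be willing to mix, Player I must be indifferent between Tails and Heads, which pins down Player II's mix.
  Player I's payoff to Tails: q·(-9) + (1−q)·7 = -16q + 7
  Player I's payoff to Heads: q·2 + (1−q)·(-9) = 11q - 9
  -16q + 7 = 11q - 9  ⇒  -27q = -16  ⇒  q = 16/27.
The value is Player I's expected payoff against this mix (using Tails): (16/27)·(-9) + (11/27)·7 = -67/27.

v = -67/27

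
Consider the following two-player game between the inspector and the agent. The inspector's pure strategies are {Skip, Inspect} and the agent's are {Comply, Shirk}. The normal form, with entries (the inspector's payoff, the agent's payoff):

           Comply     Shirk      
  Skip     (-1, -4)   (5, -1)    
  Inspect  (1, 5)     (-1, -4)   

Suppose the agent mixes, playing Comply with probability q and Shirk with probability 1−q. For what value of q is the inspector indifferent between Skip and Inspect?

The agent's mix must leave the inspector indifferent between Skip and Inspect.
  the inspector's payoff to Skip: q·(-1) + (1−q)·5 = -6q + 5
  the inspector's payoff to Inspect: q·1 + (1−q)·(-1) = 2q - 1
  -6q + 5 = 2q - 1  ⇒  -8q = -6  ⇒  q = 3/4.

q = 3/4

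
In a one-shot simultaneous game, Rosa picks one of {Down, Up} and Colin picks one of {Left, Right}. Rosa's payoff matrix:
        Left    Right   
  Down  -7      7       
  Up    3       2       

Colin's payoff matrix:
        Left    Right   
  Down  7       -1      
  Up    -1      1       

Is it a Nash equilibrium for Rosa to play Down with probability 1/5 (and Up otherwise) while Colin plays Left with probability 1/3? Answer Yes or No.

Yes

Check Colin's indifference given Rosa's mix p = 1/5:
  payoff from Left = 3/5; payoff from Right = 3/5 — equal.
Check Rosa's indifference given Colin's mix q = 1/3:
  payoff from Down = 7/3; payoff from Up = 7/3 — equal.
Both players are indifferent, so neither can profitably deviate.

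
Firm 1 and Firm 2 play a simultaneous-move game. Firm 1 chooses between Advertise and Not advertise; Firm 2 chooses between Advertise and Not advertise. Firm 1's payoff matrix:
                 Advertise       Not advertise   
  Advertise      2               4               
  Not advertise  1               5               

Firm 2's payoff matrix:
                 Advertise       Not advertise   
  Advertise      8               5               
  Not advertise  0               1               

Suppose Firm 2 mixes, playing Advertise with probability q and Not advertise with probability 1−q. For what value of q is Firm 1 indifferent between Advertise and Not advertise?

q = 1/2

Firm 2's mix must leave Firm 1 indifferent between Advertise and Not advertise.
  Firm 1's expected payoff from Advertise: q·2 + (1−q)·4 = -2q + 4
  Firm 1's expected payoff from Not advertise: q·1 + (1−q)·5 = -4q + 5
  -2q + 4 = -4q + 5  ⇒  2q = 1  ⇒  q = 1/2.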